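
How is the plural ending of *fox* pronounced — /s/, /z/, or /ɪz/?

The stem *fox* ends in a sibilant (/s, z, ʃ, ʒ, tʃ, dʒ/).
The plural suffix surfaces as /ɪz/ after sibilants, /s/ after other voiceless consonants, and /z/ after other voiced sounds.
So the plural -s on *fox* is pronounced /ɪz/.

/ɪz/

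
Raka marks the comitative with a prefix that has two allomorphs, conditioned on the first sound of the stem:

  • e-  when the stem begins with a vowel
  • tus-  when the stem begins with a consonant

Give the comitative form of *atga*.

eatga

Since the first sound of *atga* is /a/ (a vowel), it takes e-, giving *eatga*.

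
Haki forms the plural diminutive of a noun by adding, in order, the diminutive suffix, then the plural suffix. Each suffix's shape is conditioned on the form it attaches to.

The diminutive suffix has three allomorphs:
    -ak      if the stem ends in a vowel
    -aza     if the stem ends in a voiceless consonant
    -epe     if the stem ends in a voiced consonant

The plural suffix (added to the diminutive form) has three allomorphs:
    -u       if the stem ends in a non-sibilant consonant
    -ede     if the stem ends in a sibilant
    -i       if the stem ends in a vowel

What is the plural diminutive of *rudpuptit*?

*rudpuptit*: final sound = /t/, a voiceless consonant → -aza → *rudpuptitaza*.
The final sound of the diminutive form *rudpuptitaza* is /a/, which is a vowel, so the plural suffix is -i, giving *rudpuptitazai*.

rudpuptitazai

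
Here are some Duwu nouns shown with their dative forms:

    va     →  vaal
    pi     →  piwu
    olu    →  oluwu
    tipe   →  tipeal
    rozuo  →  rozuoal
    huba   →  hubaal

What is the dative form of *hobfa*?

Looking at the last vowel of each stem: -wu when the last vowel of the stem is a high vowel (*pi*, *olu*); -al when the last vowel of the stem is a non-high vowel (*va*, *tipe*, *rozuo*, *huba*).
*hobfa*: last vowel = /a/, a non-high vowel → -al → *hobfaal*.

hobfaal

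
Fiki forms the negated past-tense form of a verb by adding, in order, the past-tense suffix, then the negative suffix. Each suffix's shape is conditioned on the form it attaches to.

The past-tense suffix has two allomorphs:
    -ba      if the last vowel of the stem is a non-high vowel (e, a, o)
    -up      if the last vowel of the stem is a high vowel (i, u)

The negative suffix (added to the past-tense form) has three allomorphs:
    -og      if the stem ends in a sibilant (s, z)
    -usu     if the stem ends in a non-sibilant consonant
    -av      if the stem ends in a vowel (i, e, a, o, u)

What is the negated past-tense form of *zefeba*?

zefebabaav

*zefeba* — last vowel /a/ (a non-high vowel) → -ba → *zefebaba*.
The final sound of the past-tense form *zefebaba* is /a/, which is a vowel, so the negative suffix is -av, giving *zefebabaav*.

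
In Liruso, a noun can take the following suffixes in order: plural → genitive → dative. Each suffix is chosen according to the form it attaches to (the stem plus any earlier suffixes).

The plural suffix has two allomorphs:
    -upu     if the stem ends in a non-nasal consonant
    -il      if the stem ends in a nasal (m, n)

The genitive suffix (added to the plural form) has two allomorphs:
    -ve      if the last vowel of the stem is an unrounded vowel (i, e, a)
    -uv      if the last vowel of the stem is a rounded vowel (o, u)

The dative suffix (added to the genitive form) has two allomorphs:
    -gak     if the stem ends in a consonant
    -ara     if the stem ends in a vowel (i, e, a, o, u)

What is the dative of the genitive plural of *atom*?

atomilveara

Since the final consonant of *atom* is /m/ (a nasal), it takes -il, giving *atomil*.
The plural form *atomil*: last vowel = /i/, an unrounded vowel → -ve → *atomilve*.
The genitive form *atomilve* — final sound /e/ (a vowel) → -ara → *atomilveara*.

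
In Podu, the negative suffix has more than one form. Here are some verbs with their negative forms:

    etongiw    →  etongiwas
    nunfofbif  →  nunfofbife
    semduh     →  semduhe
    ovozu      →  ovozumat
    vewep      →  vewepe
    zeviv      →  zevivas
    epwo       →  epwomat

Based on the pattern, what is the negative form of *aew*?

aewas

The suffix is conditioned by the final sound: -e when the stem ends in a voiceless consonant (*nunfofbif*, *semduh*, *vewep*); -as when the stem ends in a voiced consonant (*etongiw*, *zeviv*); -mat when the stem ends in a vowel (*ovozu*, *epwo*).
Since the final sound of *aew* is /w/ (a voiced consonant), it takes -as, giving *aewas*.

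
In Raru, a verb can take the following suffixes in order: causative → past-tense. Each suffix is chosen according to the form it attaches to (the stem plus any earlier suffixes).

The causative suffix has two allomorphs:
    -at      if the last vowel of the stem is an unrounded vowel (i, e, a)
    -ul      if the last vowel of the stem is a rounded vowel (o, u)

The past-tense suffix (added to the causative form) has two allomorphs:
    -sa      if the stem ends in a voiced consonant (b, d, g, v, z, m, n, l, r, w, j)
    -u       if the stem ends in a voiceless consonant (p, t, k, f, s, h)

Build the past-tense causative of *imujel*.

imujelatu

*imujel*: last vowel = /e/, an unrounded vowel → -at → *imujelat*.
The final consonant of the causative form *imujelat* is /t/, which is voiceless, so the past-tense suffix is -u, giving *imujelatu*.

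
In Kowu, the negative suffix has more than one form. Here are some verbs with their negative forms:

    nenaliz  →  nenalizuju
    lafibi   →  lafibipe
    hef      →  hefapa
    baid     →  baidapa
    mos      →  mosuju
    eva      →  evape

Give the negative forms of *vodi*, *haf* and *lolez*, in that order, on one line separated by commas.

vodipe, hafapa, lolezuju

The alternation tracks the final sound of the stem — -uju when the stem ends in a sibilant (*nenaliz*, *mos*); -apa when the stem ends in a non-sibilant consonant (*hef*, *baid*); -pe when the stem ends in a vowel (*lafibi*, *eva*).
*vodi*: final sound = /i/, a vowel → -pe → *vodipe*.
*haf* — final sound /f/ (a non-sibilant consonant) → -apa → *hafapa*.
*lolez* — final sound /z/ (a sibilant) → -uju → *lolezuju*.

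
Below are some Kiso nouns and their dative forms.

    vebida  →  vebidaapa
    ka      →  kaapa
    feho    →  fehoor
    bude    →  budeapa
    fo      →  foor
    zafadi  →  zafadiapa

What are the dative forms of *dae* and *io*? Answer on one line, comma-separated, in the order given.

The suffix is conditioned by the last vowel: -or when the last vowel of the stem is a rounded vowel (*feho*, *fo*); -apa when the last vowel of the stem is an unrounded vowel (*vebida*, *ka*, *bude*, *zafadi*).
*dae* — last vowel /e/ (an unrounded vowel) → -apa → *daeapa*.
Since the last vowel of *io* is /o/ (a rounded vowel), it takes -or, giving *ioor*.

daeapa, ioor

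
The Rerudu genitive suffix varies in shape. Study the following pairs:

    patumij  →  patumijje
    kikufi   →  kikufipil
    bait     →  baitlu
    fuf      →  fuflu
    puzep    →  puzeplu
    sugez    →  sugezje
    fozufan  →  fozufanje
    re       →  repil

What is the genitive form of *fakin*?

The alternation tracks the final sound of the stem — -lu when the stem ends in a voiceless consonant (*bait*, *fuf*, *puzep*); -je when the stem ends in a voiced consonant (*patumij*, *sugez*, *fozufan*); -pil when the stem ends in a vowel (*kikufi*, *re*).
Since the final sound of *fakin* is /n/ (a voiced consonant), it takes -je, giving *fakinje*.

fakinje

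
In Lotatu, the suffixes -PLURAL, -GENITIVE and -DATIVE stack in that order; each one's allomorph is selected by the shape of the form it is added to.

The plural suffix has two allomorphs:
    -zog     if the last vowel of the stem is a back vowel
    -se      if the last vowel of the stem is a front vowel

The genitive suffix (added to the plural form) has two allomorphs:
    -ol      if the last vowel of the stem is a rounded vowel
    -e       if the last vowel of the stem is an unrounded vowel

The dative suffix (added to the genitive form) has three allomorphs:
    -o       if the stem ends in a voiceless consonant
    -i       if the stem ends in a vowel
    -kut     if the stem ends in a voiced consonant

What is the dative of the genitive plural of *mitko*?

*mitko* — last vowel /o/ (a back vowel) → -zog → *mitkozog*.
The plural form *mitkozog*: last vowel = /o/, a rounded vowel → -ol → *mitkozogol*.
The final sound of the genitive form *mitkozogol* is /l/, which is a voiced consonant, so the dative suffix is -kut, giving *mitkozogolkut*.

mitkozogolkut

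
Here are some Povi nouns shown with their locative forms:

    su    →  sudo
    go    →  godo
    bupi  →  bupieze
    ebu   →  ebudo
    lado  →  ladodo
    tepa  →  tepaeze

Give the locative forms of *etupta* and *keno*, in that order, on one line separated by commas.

etuptaeze, kenodo

Looking at the last vowel of each stem: -do when the last vowel of the stem is a rounded vowel (*su*, *go*, *ebu*, *lado*); -eze when the last vowel of the stem is an unrounded vowel (*bupi*, *tepa*).
Since the last vowel of *etupta* is /a/ (an unrounded vowel), it takes -eze, giving *etuptaeze*.
Since the last vowel of *keno* is /o/ (a rounded vowel), it takes -do, giving *kenodo*.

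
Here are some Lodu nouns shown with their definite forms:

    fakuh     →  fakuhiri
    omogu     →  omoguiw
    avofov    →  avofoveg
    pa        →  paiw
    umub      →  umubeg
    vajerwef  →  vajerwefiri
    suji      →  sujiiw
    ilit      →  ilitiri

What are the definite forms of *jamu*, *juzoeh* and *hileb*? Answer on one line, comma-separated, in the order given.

The suffix is conditioned by the final sound: -iri when the stem ends in a voiceless consonant (*fakuh*, *vajerwef*, *ilit*); -eg when the stem ends in a voiced consonant (*avofov*, *umub*); -iw when the stem ends in a vowel (*omogu*, *pa*, *suji*).
*jamu* — final sound /u/ (a vowel) → -iw → *jamuiw*.
The final sound of *juzoeh* is /h/, which is a voiceless consonant, so the suffix is -iri, giving *juzoehiri*.
*hileb*: final sound = /b/, a voiced consonant → -eg → *hilebeg*.

jamuiw, juzoehiri, hilebeg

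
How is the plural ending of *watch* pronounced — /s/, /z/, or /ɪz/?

The stem *watch* ends in a sibilant (/s, z, ʃ, ʒ, tʃ, dʒ/).
The plural suffix surfaces as /ɪz/ after sibilants, /s/ after other voiceless consonants, and /z/ after other voiced sounds.
So the plural -s on *watch* is pronounced /ɪz/.

/ɪz/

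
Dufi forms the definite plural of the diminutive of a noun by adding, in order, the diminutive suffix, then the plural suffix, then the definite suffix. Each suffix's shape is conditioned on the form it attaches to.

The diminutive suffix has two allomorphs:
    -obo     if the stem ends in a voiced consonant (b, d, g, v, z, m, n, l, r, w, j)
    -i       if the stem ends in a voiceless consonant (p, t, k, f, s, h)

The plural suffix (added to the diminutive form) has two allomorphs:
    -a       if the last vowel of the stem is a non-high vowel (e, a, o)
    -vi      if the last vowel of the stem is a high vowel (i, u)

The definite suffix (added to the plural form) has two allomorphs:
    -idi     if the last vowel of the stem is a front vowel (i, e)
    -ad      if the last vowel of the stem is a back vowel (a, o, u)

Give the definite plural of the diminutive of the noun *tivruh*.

tivruhiviidi

Since the final consonant of *tivruh* is /h/ (voiceless), it takes -i, giving *tivruhi*.
The diminutive form *tivruhi* — last vowel /i/ (a high vowel) → -vi → *tivruhivi*.
The last vowel of the plural form *tivruhivi* is /i/, which is a front vowel, so the definite suffix is -idi, giving *tivruhiviidi*.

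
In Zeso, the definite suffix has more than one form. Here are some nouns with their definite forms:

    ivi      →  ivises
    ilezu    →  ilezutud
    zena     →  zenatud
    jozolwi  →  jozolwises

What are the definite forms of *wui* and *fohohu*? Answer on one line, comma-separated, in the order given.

The pattern is front/back vowel harmony: -ses when the last vowel of the stem is a front vowel (*ivi*, *jozolwi*); -tud when the last vowel of the stem is a back vowel (*ilezu*, *zena*).
The last vowel of *wui* is /i/, which is a front vowel, so the suffix is -ses, giving *wuises*.
*fohohu*: last vowel = /u/, a back vowel → -tud → *fohohutud*.

wuises, fohohutud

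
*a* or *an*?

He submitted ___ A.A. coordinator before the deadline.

The indefinite article is chosen by the initial *sound* of the following word, not its spelling.
The initialism *A.A.* is read letter by letter; the first letter, A, is pronounced /eɪ/, which begins with a vowel sound.
So the article is *an*: He submitted an A.A. coordinator before the deadline.

an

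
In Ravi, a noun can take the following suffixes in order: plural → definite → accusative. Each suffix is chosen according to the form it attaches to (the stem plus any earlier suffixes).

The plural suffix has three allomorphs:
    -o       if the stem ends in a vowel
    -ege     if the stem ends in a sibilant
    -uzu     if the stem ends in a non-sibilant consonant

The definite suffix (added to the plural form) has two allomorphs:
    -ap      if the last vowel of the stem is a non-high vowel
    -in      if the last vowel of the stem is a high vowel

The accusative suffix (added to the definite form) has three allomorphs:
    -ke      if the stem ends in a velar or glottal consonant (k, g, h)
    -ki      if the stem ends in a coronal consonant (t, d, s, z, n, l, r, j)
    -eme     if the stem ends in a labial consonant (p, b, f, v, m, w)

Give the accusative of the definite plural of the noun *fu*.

Since the final sound of *fu* is /u/ (a vowel), it takes -o, giving *fuo*.
The plural form *fuo* — last vowel /o/ (a non-high vowel) → -ap → *fuoap*.
The definite form *fuoap*: final consonant = /p/, labial → -eme → *fuoapeme*.

fuoapeme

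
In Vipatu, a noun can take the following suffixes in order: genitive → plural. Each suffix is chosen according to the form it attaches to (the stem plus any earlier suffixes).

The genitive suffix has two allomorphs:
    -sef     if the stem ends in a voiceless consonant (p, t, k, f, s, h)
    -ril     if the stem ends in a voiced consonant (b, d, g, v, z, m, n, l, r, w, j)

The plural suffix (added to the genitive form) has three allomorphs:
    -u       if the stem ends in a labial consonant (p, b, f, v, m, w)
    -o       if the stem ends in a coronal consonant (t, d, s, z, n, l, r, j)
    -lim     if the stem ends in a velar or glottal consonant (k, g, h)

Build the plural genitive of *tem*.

temrilo

The final consonant of *tem* is /m/, which is voiced, so the genitive suffix is -ril, giving *temril*.
Since the final consonant of the genitive form *temril* is /l/ (coronal), it takes -o, giving *temrilo*.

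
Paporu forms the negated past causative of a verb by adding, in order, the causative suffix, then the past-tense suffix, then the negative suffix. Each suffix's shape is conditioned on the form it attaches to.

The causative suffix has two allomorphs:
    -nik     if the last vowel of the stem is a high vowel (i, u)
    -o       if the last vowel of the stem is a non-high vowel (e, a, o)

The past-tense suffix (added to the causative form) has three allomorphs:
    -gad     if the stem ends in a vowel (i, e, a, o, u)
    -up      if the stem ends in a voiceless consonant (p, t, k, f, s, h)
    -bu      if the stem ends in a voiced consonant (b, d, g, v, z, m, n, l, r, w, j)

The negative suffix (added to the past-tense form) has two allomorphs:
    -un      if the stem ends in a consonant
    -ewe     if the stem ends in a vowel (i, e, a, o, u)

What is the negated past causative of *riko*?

*riko*: last vowel = /o/, a non-high vowel → -o → *rikoo*.
Since the final sound of the causative form *rikoo* is /o/ (a vowel), it takes -gad, giving *rikoogad*.
The past-tense form *rikoogad* — final sound /d/ (a consonant) → -un → *rikoogadun*.

rikoogadun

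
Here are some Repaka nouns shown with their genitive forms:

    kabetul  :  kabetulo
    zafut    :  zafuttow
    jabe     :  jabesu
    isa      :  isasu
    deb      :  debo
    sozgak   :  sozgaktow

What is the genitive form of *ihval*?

ihvalo

Looking at the final sound of each stem: -tow when the stem ends in a voiceless consonant (*zafut*, *sozgak*); -o when the stem ends in a voiced consonant (*kabetul*, *deb*); -su when the stem ends in a vowel (*jabe*, *isa*).
The final sound of *ihval* is /l/, which is a voiced consonant, so the suffix is -o, giving *ihvalo*.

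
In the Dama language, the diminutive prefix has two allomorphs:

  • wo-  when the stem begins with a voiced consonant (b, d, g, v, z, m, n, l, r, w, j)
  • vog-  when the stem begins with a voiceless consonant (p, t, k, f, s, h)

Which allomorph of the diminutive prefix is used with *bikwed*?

wo-

Since the first consonant of *bikwed* is /b/ (voiced), it takes wo-.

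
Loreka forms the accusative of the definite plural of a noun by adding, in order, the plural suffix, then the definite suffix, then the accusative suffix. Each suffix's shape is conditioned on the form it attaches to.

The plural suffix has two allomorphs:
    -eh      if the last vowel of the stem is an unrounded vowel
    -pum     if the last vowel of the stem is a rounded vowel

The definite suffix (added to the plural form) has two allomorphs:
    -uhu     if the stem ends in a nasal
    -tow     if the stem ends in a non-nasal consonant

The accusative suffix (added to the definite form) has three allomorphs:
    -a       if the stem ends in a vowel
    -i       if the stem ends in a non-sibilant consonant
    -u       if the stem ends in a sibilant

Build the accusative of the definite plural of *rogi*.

*rogi*: last vowel = /i/, an unrounded vowel → -eh → *rogieh*.
The final consonant of the plural form *rogieh* is /h/, which is non-nasal, so the definite suffix is -tow, giving *rogiehtow*.
Since the final sound of the definite form *rogiehtow* is /w/ (a non-sibilant consonant), it takes -i, giving *rogiehtowi*.

rogiehtowi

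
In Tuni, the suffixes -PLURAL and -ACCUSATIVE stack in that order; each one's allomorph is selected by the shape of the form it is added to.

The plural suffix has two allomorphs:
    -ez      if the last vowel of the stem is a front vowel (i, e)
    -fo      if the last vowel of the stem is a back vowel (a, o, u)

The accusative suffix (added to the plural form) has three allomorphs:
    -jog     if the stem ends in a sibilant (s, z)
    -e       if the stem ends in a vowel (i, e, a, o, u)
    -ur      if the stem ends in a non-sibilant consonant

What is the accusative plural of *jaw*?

*jaw*: last vowel = /a/, a back vowel → -fo → *jawfo*.
The plural form *jawfo*: final sound = /o/, a vowel → -e → *jawfoe*.

jawfoe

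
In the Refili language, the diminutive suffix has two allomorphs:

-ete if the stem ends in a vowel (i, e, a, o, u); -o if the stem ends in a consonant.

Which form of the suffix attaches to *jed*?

Since the final sound of *jed* is /d/ (a consonant), it takes -o.

-o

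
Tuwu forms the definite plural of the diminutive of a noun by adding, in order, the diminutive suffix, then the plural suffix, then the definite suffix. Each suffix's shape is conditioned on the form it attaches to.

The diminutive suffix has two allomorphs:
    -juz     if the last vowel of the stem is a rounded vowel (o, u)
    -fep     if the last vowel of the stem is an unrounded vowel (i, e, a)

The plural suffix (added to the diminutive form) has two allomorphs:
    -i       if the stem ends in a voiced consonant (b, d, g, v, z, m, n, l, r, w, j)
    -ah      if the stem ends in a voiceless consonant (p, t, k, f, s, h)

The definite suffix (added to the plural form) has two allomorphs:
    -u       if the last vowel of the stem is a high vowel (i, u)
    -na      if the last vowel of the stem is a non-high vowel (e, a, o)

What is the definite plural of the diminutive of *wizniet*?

wiznietfepahna

*wizniet* — last vowel /e/ (an unrounded vowel) → -fep → *wiznietfep*.
The diminutive form *wiznietfep* — final consonant /p/ (voiceless) → -ah → *wiznietfepah*.
The plural form *wiznietfepah* — last vowel /a/ (a non-high vowel) → -na → *wiznietfepahna*.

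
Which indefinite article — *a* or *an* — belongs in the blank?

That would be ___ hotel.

a

The indefinite article is chosen by the initial *sound* of the following word, not its spelling.
*hotel* begins with the sound /h/ (h is pronounced) — a consonant sound.
So the article is *a*: That would be a hotel.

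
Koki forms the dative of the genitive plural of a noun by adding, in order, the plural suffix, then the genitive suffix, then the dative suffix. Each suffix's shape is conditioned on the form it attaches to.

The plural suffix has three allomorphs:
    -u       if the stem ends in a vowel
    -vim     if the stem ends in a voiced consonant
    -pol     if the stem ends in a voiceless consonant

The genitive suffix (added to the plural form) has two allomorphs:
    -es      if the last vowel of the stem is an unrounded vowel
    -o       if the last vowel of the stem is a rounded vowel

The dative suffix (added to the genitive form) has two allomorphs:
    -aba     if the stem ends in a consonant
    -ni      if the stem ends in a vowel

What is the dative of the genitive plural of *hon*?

The final sound of *hon* is /n/, which is a voiced consonant, so the plural suffix is -vim, giving *honvim*.
Since the last vowel of the plural form *honvim* is /i/ (an unrounded vowel), it takes -es, giving *honvimes*.
The final sound of the genitive form *honvimes* is /s/, which is a consonant, so the dative suffix is -aba, giving *honvimesaba*.

honvimesaba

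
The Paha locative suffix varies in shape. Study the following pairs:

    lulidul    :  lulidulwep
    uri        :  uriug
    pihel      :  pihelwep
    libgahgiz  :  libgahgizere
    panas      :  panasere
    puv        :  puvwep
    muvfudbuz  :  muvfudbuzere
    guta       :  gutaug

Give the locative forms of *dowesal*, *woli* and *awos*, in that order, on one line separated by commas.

dowesalwep, woliug, awosere

Looking at the final sound of each stem: -ere when the stem ends in a sibilant (*libgahgiz*, *panas*, *muvfudbuz*); -wep when the stem ends in a non-sibilant consonant (*lulidul*, *pihel*, *puv*); -ug when the stem ends in a vowel (*uri*, *guta*).
The final sound of *dowesal* is /l/, which is a non-sibilant consonant, so the suffix is -wep, giving *dowesalwep*.
The final sound of *woli* is /i/, which is a vowel, so the suffix is -ug, giving *woliug*.
*awos*: final sound = /s/, a sibilant → -ere → *awosere*.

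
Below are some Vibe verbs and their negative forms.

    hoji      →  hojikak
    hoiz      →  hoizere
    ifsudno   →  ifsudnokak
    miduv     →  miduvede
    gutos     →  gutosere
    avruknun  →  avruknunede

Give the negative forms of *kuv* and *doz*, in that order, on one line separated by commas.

Looking at the final sound of each stem: -ere when the stem ends in a sibilant (*hoiz*, *gutos*); -ede when the stem ends in a non-sibilant consonant (*miduv*, *avruknun*); -kak when the stem ends in a vowel (*hoji*, *ifsudno*).
Since the final sound of *kuv* is /v/ (a non-sibilant consonant), it takes -ede, giving *kuvede*.
Since the final sound of *doz* is /z/ (a sibilant), it takes -ere, giving *dozere*.

kuvede, dozere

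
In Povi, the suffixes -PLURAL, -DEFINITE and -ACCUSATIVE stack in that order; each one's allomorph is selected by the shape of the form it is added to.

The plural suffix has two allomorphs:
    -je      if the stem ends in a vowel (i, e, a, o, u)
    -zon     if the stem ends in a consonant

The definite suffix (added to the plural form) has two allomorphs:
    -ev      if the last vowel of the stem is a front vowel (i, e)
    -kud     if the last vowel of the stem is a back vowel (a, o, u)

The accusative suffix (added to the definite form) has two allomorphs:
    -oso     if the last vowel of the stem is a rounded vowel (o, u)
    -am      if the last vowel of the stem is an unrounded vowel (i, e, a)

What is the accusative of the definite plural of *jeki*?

*jeki* — final sound /i/ (a vowel) → -je → *jekije*.
Since the last vowel of the plural form *jekije* is /e/ (a front vowel), it takes -ev, giving *jekijeev*.
Since the last vowel of the definite form *jekijeev* is /e/ (an unrounded vowel), it takes -am, giving *jekijeevam*.

jekijeevam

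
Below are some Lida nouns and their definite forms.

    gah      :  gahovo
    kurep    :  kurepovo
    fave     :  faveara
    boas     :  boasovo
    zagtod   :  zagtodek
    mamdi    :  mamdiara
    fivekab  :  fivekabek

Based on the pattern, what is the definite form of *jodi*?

The suffix is conditioned by the final sound: -ovo when the stem ends in a voiceless consonant (*gah*, *kurep*, *boas*); -ek when the stem ends in a voiced consonant (*zagtod*, *fivekab*); -ara when the stem ends in a vowel (*fave*, *mamdi*).
*jodi* — final sound /i/ (a vowel) → -ara → *jodiara*.

jodiara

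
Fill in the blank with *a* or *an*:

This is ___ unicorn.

The indefinite article is chosen by the initial *sound* of the following word, not its spelling.
*unicorn* begins with the sound /juː/ (u pronounced /juː/) — a consonant sound.
So the article is *a*: This is a unicorn.

a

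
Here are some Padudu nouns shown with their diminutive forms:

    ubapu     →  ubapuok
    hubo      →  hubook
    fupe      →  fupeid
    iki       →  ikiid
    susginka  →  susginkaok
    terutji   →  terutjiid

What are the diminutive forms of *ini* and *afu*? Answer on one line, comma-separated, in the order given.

iniid, afuok

The pattern is front/back vowel harmony: -id when the last vowel of the stem is a front vowel (*fupe*, *iki*, *terutji*); -ok when the last vowel of the stem is a back vowel (*ubapu*, *hubo*, *susginka*).
Since the last vowel of *ini* is /i/ (a front vowel), it takes -id, giving *iniid*.
*afu* — last vowel /u/ (a back vowel) → -ok → *afuok*.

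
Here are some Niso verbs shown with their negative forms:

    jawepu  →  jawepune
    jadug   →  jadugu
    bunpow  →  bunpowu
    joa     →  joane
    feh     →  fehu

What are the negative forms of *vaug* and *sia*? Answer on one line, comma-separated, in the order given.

Looking at the final sound of each stem: -u when the stem ends in a consonant (*jadug*, *bunpow*, *feh*); -ne when the stem ends in a vowel (*jawepu*, *joa*).
*vaug* — final sound /g/ (a consonant) → -u → *vaugu*.
The final sound of *sia* is /a/, which is a vowel, so the suffix is -ne, giving *siane*.

vaugu, siane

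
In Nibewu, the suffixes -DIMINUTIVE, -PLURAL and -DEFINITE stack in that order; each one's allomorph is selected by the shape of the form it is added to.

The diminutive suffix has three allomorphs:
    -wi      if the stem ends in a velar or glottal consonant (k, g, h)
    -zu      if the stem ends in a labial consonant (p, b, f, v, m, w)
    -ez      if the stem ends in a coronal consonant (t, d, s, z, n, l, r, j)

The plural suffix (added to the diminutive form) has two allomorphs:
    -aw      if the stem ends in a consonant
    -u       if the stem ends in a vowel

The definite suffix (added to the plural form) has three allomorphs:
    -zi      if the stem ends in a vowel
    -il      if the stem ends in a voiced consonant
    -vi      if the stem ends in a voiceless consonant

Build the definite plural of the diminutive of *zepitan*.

zepitanezawil

*zepitan* — final consonant /n/ (coronal) → -ez → *zepitanez*.
The final sound of the diminutive form *zepitanez* is /z/, which is a consonant, so the plural suffix is -aw, giving *zepitanezaw*.
Since the final sound of the plural form *zepitanezaw* is /w/ (a voiced consonant), it takes -il, giving *zepitanezawil*.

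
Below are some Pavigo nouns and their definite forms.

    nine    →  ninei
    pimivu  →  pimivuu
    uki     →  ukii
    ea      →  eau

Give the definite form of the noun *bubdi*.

The alternation tracks the last vowel of the stem — -i when the last vowel of the stem is a front vowel (*nine*, *uki*); -u when the last vowel of the stem is a back vowel (*pimivu*, *ea*).
The last vowel of *bubdi* is /i/, which is a front vowel, so the suffix is -i, giving *bubdii*.

bubdii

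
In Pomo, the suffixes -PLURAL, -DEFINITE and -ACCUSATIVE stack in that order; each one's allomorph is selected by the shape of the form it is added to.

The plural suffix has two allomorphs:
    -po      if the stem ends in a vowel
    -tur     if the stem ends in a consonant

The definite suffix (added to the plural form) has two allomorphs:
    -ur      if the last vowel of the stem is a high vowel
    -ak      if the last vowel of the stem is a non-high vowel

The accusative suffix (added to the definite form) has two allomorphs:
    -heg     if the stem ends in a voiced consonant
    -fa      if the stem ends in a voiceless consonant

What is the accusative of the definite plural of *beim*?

beimtururheg

Since the final sound of *beim* is /m/ (a consonant), it takes -tur, giving *beimtur*.
The last vowel of the plural form *beimtur* is /u/, which is a high vowel, so the definite suffix is -ur, giving *beimturur*.
The final consonant of the definite form *beimturur* is /r/, which is voiced, so the accusative suffix is -heg, giving *beimtururheg*.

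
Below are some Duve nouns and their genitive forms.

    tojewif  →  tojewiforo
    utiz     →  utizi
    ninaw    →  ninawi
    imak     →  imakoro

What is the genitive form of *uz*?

uzi

Looking at the final consonant of each stem: -oro when the stem ends in a voiceless consonant (*tojewif*, *imak*); -i when the stem ends in a voiced consonant (*utiz*, *ninaw*).
Since the final consonant of *uz* is /z/ (voiced), it takes -i, giving *uzi*.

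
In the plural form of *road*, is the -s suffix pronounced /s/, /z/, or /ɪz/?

/z/

The stem *road* ends in a voiced non-sibilant sound.
The plural suffix surfaces as /ɪz/ after sibilants, /s/ after other voiceless consonants, and /z/ after other voiced sounds.
So the plural -s on *road* is pronounced /z/.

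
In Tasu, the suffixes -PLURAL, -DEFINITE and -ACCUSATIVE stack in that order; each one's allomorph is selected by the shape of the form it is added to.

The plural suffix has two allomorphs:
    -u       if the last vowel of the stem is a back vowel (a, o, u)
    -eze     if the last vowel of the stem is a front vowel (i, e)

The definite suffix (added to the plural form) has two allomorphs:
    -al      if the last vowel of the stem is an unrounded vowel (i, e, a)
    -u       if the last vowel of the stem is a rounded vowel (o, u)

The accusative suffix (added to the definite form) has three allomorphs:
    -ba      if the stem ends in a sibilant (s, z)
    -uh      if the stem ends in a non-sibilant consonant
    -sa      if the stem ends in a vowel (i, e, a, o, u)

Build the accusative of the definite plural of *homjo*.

homjouusa

Since the last vowel of *homjo* is /o/ (a back vowel), it takes -u, giving *homjou*.
The plural form *homjou*: last vowel = /u/, a rounded vowel → -u → *homjouu*.
The definite form *homjouu* — final sound /u/ (a vowel) → -sa → *homjouusa*.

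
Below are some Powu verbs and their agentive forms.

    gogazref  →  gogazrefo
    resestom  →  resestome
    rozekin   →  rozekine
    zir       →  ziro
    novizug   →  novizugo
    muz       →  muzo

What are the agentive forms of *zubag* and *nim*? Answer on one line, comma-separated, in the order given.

zubago, nime

The alternation tracks the final consonant of the stem — -e when the stem ends in a nasal (*resestom*, *rozekin*); -o when the stem ends in a non-nasal consonant (*gogazref*, *zir*, *novizug*, *muz*).
The final consonant of *zubag* is /g/, which is non-nasal, so the suffix is -o, giving *zubago*.
The final consonant of *nim* is /m/, which is a nasal, so the suffix is -e, giving *nime*.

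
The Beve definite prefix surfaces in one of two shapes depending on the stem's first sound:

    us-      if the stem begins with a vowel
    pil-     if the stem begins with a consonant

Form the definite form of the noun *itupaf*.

usitupaf

Since the first sound of *itupaf* is /i/ (a vowel), it takes us-, giving *usitupaf*.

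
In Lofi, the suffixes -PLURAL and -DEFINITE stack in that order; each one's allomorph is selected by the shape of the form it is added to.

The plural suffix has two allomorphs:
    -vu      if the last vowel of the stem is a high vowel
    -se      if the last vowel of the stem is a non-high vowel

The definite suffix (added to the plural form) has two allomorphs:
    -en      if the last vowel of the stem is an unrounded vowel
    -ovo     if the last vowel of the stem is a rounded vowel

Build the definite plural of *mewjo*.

*mewjo* — last vowel /o/ (a non-high vowel) → -se → *mewjose*.
Since the last vowel of the plural form *mewjose* is /e/ (an unrounded vowel), it takes -en, giving *mewjoseen*.

mewjoseen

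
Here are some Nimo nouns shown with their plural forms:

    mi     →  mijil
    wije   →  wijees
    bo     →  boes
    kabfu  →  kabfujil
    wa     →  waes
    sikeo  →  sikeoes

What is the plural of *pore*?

The suffix is conditioned by the last vowel: -jil when the last vowel of the stem is a high vowel (*mi*, *kabfu*); -es when the last vowel of the stem is a non-high vowel (*wije*, *bo*, *wa*, *sikeo*).
The last vowel of *pore* is /e/, which is a non-high vowel, so the suffix is -es, giving *porees*.

porees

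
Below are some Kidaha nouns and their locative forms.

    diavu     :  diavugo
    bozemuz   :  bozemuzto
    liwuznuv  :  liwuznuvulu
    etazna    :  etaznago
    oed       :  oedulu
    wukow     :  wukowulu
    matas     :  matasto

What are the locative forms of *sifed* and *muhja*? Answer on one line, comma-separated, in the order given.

sifedulu, muhjago

Looking at the final sound of each stem: -to when the stem ends in a sibilant (*bozemuz*, *matas*); -ulu when the stem ends in a non-sibilant consonant (*liwuznuv*, *oed*, *wukow*); -go when the stem ends in a vowel (*diavu*, *etazna*).
The final sound of *sifed* is /d/, which is a non-sibilant consonant, so the suffix is -ulu, giving *sifedulu*.
The final sound of *muhja* is /a/, which is a vowel, so the suffix is -go, giving *muhjago*.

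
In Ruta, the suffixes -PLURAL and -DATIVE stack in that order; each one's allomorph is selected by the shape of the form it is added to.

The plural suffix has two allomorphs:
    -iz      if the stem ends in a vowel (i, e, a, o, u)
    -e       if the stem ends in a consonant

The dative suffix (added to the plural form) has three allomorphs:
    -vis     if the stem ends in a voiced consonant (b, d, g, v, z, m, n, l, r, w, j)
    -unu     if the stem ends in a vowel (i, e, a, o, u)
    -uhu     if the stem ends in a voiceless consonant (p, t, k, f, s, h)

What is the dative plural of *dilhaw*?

dilhaweunu

*dilhaw*: final sound = /w/, a consonant → -e → *dilhawe*.
Since the final sound of the plural form *dilhawe* is /e/ (a vowel), it takes -unu, giving *dilhaweunu*.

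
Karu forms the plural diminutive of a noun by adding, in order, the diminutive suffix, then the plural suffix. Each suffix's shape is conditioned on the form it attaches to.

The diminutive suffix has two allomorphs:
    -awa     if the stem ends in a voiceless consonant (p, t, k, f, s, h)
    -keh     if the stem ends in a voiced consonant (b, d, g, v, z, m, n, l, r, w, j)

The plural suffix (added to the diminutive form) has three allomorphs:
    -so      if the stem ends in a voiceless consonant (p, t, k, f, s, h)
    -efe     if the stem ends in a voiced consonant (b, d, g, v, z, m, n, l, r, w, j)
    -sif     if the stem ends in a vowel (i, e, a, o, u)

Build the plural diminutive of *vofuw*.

vofuwkehso

*vofuw*: final consonant = /w/, voiced → -keh → *vofuwkeh*.
Since the final sound of the diminutive form *vofuwkeh* is /h/ (a voiceless consonant), it takes -so, giving *vofuwkehso*.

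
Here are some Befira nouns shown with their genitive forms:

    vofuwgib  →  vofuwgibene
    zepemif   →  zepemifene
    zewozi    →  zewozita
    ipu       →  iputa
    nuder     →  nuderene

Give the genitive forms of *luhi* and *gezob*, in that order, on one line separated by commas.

Looking at the final sound of each stem: -ene when the stem ends in a consonant (*vofuwgib*, *zepemif*, *nuder*); -ta when the stem ends in a vowel (*zewozi*, *ipu*).
The final sound of *luhi* is /i/, which is a vowel, so the suffix is -ta, giving *luhita*.
The final sound of *gezob* is /b/, which is a consonant, so the suffix is -ene, giving *gezobene*.

luhita, gezobene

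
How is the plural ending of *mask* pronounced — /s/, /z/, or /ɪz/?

The stem *mask* ends in a voiceless non-sibilant consonant.
The plural suffix surfaces as /ɪz/ after sibilants, /s/ after other voiceless consonants, and /z/ after other voiced sounds.
So the plural -s on *mask* is pronounced /s/.

/s/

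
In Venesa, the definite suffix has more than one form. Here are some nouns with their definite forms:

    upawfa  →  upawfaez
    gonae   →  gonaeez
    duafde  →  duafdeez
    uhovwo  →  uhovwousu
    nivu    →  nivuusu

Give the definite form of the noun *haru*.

haruusu

Looking at the last vowel of each stem: -usu when the last vowel of the stem is a rounded vowel (*uhovwo*, *nivu*); -ez when the last vowel of the stem is an unrounded vowel (*upawfa*, *gonae*, *duafde*).
Since the last vowel of *haru* is /u/ (a rounded vowel), it takes -usu, giving *haruusu*.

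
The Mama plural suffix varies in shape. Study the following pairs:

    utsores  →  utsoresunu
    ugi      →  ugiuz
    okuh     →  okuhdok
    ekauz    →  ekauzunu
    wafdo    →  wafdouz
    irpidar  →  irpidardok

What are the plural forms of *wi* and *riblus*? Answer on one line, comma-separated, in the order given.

The alternation tracks the final sound of the stem — -unu when the stem ends in a sibilant (*utsores*, *ekauz*); -dok when the stem ends in a non-sibilant consonant (*okuh*, *irpidar*); -uz when the stem ends in a vowel (*ugi*, *wafdo*).
The final sound of *wi* is /i/, which is a vowel, so the suffix is -uz, giving *wiuz*.
The final sound of *riblus* is /s/, which is a sibilant, so the suffix is -unu, giving *riblusunu*.

wiuz, riblusunu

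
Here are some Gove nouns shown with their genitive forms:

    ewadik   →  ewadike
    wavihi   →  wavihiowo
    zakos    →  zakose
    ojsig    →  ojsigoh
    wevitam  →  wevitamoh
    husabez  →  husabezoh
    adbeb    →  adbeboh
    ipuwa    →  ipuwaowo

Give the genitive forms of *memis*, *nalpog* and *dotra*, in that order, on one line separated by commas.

The alternation tracks the final sound of the stem — -e when the stem ends in a voiceless consonant (*ewadik*, *zakos*); -oh when the stem ends in a voiced consonant (*ojsig*, *wevitam*, *husabez*, *adbeb*); -owo when the stem ends in a vowel (*wavihi*, *ipuwa*).
The final sound of *memis* is /s/, which is a voiceless consonant, so the suffix is -e, giving *memise*.
*nalpog*: final sound = /g/, a voiced consonant → -oh → *nalpogoh*.
*dotra*: final sound = /a/, a vowel → -owo → *dotraowo*.

memise, nalpogoh, dotraowo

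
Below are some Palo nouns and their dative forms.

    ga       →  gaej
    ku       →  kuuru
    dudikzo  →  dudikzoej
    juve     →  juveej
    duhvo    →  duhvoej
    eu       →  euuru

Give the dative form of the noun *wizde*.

wizdeej

The alternation tracks the last vowel of the stem — -uru when the last vowel of the stem is a high vowel (*ku*, *eu*); -ej when the last vowel of the stem is a non-high vowel (*ga*, *dudikzo*, *juve*, *duhvo*).
Since the last vowel of *wizde* is /e/ (a non-high vowel), it takes -ej, giving *wizdeej*.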